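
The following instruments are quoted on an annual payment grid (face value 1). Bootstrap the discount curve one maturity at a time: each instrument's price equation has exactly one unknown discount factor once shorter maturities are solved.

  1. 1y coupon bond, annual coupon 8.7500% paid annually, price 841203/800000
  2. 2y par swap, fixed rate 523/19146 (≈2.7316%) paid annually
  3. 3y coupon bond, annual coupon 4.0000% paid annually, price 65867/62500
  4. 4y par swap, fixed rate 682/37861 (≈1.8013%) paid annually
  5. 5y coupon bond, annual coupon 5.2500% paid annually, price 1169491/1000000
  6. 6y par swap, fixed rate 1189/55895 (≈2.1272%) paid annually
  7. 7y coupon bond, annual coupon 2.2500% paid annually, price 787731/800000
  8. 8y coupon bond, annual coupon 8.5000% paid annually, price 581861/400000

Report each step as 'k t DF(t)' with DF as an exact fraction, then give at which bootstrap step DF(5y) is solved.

step 1 [1y] bond c/1=7/80: DF=(841203/800000 − 7/80·(0))/(1+7/80) = 9669/10000 ≈ 0.966900
step 2 [2y] swap r/1=523/19146: DF=(1 − 523/19146·(0.966900))/(1+523/19146) = 9477/10000 ≈ 0.947700
step 3 [3y] bond c/1=1/25: DF=(65867/62500 − 1/25·(0.966900+0.947700))/(1+1/25) = 9397/10000 ≈ 0.939700
step 4 [4y] swap r/1=682/37861: DF=(1 − 682/37861·(0.966900+0.947700+0.939700))/(1+682/37861) = 4659/5000 ≈ 0.931800
step 5 [5y] bond c/1=21/400: DF=(1169491/1000000 − 21/400·(0.966900+0.947700+0.939700+0.931800))/(1+21/400) = 9223/10000 ≈ 0.922300
step 6 [6y] swap r/1=1189/55895: DF=(1 − 1189/55895·(0.966900+0.947700+0.939700+0.931800+0.922300))/(1+1189/55895) = 8811/10000 ≈ 0.881100
step 7 [7y] bond c/1=9/400: DF=(787731/800000 − 9/400·(0.966900+0.947700+0.939700+0.931800+0.922300+0.881100))/(1+9/400) = 21/25 ≈ 0.840000
step 8 [8y] bond c/1=17/200: DF=(581861/400000 − 17/200·(0.966900+0.947700+0.939700+0.931800+0.922300+0.881100+0.840000))/(1+17/200) = 837/1000 ≈ 0.837000

1 1 9669/10000
2 2 9477/10000
3 3 9397/10000
4 4 4659/5000
5 5 9223/10000
6 6 8811/10000
7 7 21/25
8 8 837/1000
DF(5y) is solved at step 5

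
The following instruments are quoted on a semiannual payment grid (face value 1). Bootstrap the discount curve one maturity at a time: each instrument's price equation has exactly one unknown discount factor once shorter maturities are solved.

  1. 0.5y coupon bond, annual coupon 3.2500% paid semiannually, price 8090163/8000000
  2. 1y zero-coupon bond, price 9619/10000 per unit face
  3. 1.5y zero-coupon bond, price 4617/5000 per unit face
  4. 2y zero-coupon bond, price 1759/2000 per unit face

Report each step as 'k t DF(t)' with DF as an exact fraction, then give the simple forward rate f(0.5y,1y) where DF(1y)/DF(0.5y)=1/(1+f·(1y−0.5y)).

step 1 [0.5y] bond c/2=13/800: DF=(8090163/8000000 − 13/800·(0))/(1+13/800) = 9951/10000 ≈ 0.995100
step 2 [1y] zero: DF = P = 9619/10000 ≈ 0.961900
step 3 [1.5y] zero: DF = P = 4617/5000 ≈ 0.923400
step 4 [2y] zero: DF = P = 1759/2000 ≈ 0.879500

1 1/2 9951/10000
2 1 9619/10000
3 3/2 4617/5000
4 2 1759/2000
f(0.5y,1y) = ((9951/10000)/(9619/10000) − 1)/(1/2) = 664/9619 ≈ 6.9030%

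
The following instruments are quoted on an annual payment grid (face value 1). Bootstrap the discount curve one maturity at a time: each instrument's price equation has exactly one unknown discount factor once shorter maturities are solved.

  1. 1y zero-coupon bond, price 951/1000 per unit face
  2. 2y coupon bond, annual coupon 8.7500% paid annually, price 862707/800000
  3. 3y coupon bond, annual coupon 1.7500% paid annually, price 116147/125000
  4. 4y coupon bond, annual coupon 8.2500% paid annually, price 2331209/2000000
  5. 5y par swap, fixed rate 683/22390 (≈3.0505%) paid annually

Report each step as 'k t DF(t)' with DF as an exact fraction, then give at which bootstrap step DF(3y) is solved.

1 1 951/1000
2 2 9151/10000
3 3 8811/10000
4 4 4337/5000
5 5 4317/5000
DF(3y) is solved at step 3

step 1 [1y] zero: DF = P = 951/1000 ≈ 0.951000
step 2 [2y] bond c/1=7/80: DF=(862707/800000 − 7/80·(0.951000))/(1+7/80) = 9151/10000 ≈ 0.915100
step 3 [3y] bond c/1=7/400: DF=(116147/125000 − 7/400·(0.951000+0.915100))/(1+7/400) = 8811/10000 ≈ 0.881100
step 4 [4y] bond c/1=33/400: DF=(2331209/2000000 − 33/400·(0.951000+0.915100+0.881100))/(1+33/400) = 4337/5000 ≈ 0.867400
step 5 [5y] swap r/1=683/22390: DF=(1 − 683/22390·(0.951000+0.915100+0.881100+0.867400))/(1+683/22390) = 4317/5000 ≈ 0.863400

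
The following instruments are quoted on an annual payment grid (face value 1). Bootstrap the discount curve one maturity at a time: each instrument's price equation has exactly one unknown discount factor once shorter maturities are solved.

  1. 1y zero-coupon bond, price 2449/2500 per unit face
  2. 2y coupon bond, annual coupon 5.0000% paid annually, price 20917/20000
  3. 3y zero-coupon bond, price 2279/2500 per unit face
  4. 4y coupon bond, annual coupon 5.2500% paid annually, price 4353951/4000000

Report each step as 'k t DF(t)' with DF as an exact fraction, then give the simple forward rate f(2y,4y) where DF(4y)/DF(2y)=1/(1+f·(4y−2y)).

step 1 [1y] zero: DF = P = 2449/2500 ≈ 0.979600
step 2 [2y] bond c/1=1/20: DF=(20917/20000 − 1/20·(0.979600))/(1+1/20) = 4747/5000 ≈ 0.949400
step 3 [3y] zero: DF = P = 2279/2500 ≈ 0.911600
step 4 [4y] bond c/1=21/400: DF=(4353951/4000000 − 21/400·(0.979600+0.949400+0.911600))/(1+21/400) = 357/400 ≈ 0.892500

1 1 2449/2500
2 2 4747/5000
3 3 2279/2500
4 4 357/400
f(2y,4y) = ((4747/5000)/(357/400) − 1)/(2) = 569/17850 ≈ 3.1877%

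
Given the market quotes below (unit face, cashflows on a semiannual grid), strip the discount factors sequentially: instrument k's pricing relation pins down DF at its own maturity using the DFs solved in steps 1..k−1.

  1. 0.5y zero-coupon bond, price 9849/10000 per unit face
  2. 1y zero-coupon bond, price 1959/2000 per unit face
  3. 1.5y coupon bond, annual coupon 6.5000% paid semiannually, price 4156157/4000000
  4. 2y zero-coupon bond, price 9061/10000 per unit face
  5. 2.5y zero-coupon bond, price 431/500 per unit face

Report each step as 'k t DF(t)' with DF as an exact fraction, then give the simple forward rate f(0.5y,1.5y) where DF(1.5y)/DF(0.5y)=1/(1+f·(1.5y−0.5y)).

step 1 [0.5y] zero: DF = P = 9849/10000 ≈ 0.984900
step 2 [1y] zero: DF = P = 1959/2000 ≈ 0.979500
step 3 [1.5y] bond c/2=13/400: DF=(4156157/4000000 − 13/400·(0.984900+0.979500))/(1+13/400) = 1889/2000 ≈ 0.944500
step 4 [2y] zero: DF = P = 9061/10000 ≈ 0.906100
step 5 [2.5y] zero: DF = P = 431/500 ≈ 0.862000

1 1/2 9849/10000
2 1 1959/2000
3 3/2 1889/2000
4 2 9061/10000
5 5/2 431/500
f(0.5y,1.5y) = ((9849/10000)/(1889/2000) − 1)/(1) = 404/9445 ≈ 4.2774%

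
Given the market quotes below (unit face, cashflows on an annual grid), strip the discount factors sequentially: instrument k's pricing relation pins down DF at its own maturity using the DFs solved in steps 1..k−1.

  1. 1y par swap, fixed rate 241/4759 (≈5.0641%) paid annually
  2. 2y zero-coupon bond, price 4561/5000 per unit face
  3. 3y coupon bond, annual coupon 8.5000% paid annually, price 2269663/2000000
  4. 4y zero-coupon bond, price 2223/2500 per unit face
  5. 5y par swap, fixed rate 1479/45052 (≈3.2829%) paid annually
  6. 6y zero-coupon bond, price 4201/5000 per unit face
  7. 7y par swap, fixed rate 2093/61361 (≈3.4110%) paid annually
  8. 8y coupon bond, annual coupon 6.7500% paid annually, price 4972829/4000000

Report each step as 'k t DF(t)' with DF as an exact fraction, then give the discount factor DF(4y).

1 1 4759/5000
2 2 4561/5000
3 3 8999/10000
4 4 2223/2500
5 5 8521/10000
6 6 4201/5000
7 7 7907/10000
8 8 3883/5000
DF(4y) = 2223/2500 ≈ 0.889200

step 1 [1y] swap r/1=241/4759: DF=(1 − 241/4759·(0))/(1+241/4759) = 4759/5000 ≈ 0.951800
step 2 [2y] zero: DF = P = 4561/5000 ≈ 0.912200
step 3 [3y] bond c/1=17/200: DF=(2269663/2000000 − 17/200·(0.951800+0.912200))/(1+17/200) = 8999/10000 ≈ 0.899900
step 4 [4y] zero: DF = P = 2223/2500 ≈ 0.889200
step 5 [5y] swap r/1=1479/45052: DF=(1 − 1479/45052·(0.951800+0.912200+0.899900+0.889200))/(1+1479/45052) = 8521/10000 ≈ 0.852100
step 6 [6y] zero: DF = P = 4201/5000 ≈ 0.840200
step 7 [7y] swap r/1=2093/61361: DF=(1 − 2093/61361·(0.951800+0.912200+0.899900+0.889200+0.852100+0.840200))/(1+2093/61361) = 7907/10000 ≈ 0.790700
step 8 [8y] bond c/1=27/400: DF=(4972829/4000000 − 27/400·(0.951800+0.912200+0.899900+0.889200+0.852100+0.840200+0.790700))/(1+27/400) = 3883/5000 ≈ 0.776600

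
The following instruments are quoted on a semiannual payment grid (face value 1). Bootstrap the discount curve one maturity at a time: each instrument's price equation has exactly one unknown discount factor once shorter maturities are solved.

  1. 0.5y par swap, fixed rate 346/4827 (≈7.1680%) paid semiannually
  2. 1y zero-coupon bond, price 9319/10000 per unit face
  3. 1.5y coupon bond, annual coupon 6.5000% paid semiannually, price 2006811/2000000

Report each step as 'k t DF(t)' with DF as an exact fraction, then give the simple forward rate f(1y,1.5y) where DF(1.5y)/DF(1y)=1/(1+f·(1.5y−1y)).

step 1 [0.5y] swap r/2=173/4827: DF=(1 − 173/4827·(0))/(1+173/4827) = 4827/5000 ≈ 0.965400
step 2 [1y] zero: DF = P = 9319/10000 ≈ 0.931900
step 3 [1.5y] bond c/2=13/400: DF=(2006811/2000000 − 13/400·(0.965400+0.931900))/(1+13/400) = 9121/10000 ≈ 0.912100

1 1/2 4827/5000
2 1 9319/10000
3 3/2 9121/10000
f(1y,1.5y) = ((9319/10000)/(9121/10000) − 1)/(1/2) = 396/9121 ≈ 4.3416%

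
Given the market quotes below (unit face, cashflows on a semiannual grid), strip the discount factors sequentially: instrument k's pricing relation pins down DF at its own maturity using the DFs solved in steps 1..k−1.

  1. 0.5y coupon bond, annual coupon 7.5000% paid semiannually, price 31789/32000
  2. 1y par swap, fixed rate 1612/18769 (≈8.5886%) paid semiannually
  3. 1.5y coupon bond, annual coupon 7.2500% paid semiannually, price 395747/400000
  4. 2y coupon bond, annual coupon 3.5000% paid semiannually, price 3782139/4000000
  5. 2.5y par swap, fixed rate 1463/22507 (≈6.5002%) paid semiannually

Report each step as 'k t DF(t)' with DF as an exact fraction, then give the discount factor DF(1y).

1 1/2 383/400
2 1 4597/5000
3 3/2 8891/10000
4 2 8817/10000
5 5/2 8537/10000
DF(1y) = 4597/5000 ≈ 0.919400

step 1 [0.5y] bond c/2=3/80: DF=(31789/32000 − 3/80·(0))/(1+3/80) = 383/400 ≈ 0.957500
step 2 [1y] swap r/2=806/18769: DF=(1 − 806/18769·(0.957500))/(1+806/18769) = 4597/5000 ≈ 0.919400
step 3 [1.5y] bond c/2=29/800: DF=(395747/400000 − 29/800·(0.957500+0.919400))/(1+29/800) = 8891/10000 ≈ 0.889100
step 4 [2y] bond c/2=7/400: DF=(3782139/4000000 − 7/400·(0.957500+0.919400+0.889100))/(1+7/400) = 8817/10000 ≈ 0.881700
step 5 [2.5y] swap r/2=1463/45014: DF=(1 − 1463/45014·(0.957500+0.919400+0.889100+0.881700))/(1+1463/45014) = 8537/10000 ≈ 0.853700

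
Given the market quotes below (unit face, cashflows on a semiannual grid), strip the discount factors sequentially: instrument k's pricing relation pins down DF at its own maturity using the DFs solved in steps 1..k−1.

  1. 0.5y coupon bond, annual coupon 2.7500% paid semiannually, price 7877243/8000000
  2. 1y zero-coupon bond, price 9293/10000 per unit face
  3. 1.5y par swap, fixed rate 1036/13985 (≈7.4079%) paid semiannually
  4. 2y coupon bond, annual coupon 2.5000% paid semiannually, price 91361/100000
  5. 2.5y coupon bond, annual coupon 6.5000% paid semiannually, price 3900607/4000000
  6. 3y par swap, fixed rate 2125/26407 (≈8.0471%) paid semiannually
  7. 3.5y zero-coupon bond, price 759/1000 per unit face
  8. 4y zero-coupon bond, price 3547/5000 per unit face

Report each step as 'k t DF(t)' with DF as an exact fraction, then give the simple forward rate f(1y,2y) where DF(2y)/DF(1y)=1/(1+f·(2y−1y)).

1 1/2 9713/10000
2 1 9293/10000
3 3/2 2241/2500
4 2 4339/5000
5 5/2 8291/10000
6 3 63/80
7 7/2 759/1000
8 4 3547/5000
f(1y,2y) = ((9293/10000)/(4339/5000) − 1)/(1) = 615/8678 ≈ 7.0869%

step 1 [0.5y] bond c/2=11/800: DF=(7877243/8000000 − 11/800·(0))/(1+11/800) = 9713/10000 ≈ 0.971300
step 2 [1y] zero: DF = P = 9293/10000 ≈ 0.929300
step 3 [1.5y] swap r/2=518/13985: DF=(1 − 518/13985·(0.971300+0.929300))/(1+518/13985) = 2241/2500 ≈ 0.896400
step 4 [2y] bond c/2=1/80: DF=(91361/100000 − 1/80·(0.971300+0.929300+0.896400))/(1+1/80) = 4339/5000 ≈ 0.867800
step 5 [2.5y] bond c/2=13/400: DF=(3900607/4000000 − 13/400·(0.971300+0.929300+0.896400+0.867800))/(1+13/400) = 8291/10000 ≈ 0.829100
step 6 [3y] swap r/2=2125/52814: DF=(1 − 2125/52814·(0.971300+0.929300+0.896400+0.867800+0.829100))/(1+2125/52814) = 63/80 ≈ 0.787500
step 7 [3.5y] zero: DF = P = 759/1000 ≈ 0.759000
step 8 [4y] zero: DF = P = 3547/5000 ≈ 0.709400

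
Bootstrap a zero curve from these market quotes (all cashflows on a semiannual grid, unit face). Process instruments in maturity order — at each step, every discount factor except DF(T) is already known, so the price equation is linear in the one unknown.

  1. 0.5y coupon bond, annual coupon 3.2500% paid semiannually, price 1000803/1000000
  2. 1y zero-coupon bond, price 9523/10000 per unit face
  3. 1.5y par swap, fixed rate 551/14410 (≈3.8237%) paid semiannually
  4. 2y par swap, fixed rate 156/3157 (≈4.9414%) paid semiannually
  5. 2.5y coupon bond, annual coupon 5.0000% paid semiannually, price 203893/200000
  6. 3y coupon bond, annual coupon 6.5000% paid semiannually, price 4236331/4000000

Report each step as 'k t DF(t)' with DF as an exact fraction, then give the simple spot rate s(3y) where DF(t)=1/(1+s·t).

step 1 [0.5y] bond c/2=13/800: DF=(1000803/1000000 − 13/800·(0))/(1+13/800) = 1231/1250 ≈ 0.984800
step 2 [1y] zero: DF = P = 9523/10000 ≈ 0.952300
step 3 [1.5y] swap r/2=551/28820: DF=(1 − 551/28820·(0.984800+0.952300))/(1+551/28820) = 9449/10000 ≈ 0.944900
step 4 [2y] swap r/2=78/3157: DF=(1 − 78/3157·(0.984800+0.952300+0.944900))/(1+78/3157) = 1133/1250 ≈ 0.906400
step 5 [2.5y] bond c/2=1/40: DF=(203893/200000 − 1/40·(0.984800+0.952300+0.944900+0.906400))/(1+1/40) = 4511/5000 ≈ 0.902200
step 6 [3y] bond c/2=13/400: DF=(4236331/4000000 − 13/400·(0.984800+0.952300+0.944900+0.906400+0.902200))/(1+13/400) = 8781/10000 ≈ 0.878100

1 1/2 1231/1250
2 1 9523/10000
3 3/2 9449/10000
4 2 1133/1250
5 5/2 4511/5000
6 3 8781/10000
s(3y) = (1/(8781/10000) − 1)/(3) = 1219/26343 ≈ 4.6274%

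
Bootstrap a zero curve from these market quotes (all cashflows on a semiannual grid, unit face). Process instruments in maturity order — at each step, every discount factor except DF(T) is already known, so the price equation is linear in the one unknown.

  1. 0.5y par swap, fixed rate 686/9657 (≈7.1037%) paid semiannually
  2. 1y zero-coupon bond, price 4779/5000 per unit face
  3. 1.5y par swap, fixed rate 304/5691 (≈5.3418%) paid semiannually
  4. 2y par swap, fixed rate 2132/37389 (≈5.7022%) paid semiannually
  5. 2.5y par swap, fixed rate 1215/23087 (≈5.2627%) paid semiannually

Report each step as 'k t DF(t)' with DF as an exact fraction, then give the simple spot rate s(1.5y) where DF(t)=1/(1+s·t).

step 1 [0.5y] swap r/2=343/9657: DF=(1 − 343/9657·(0))/(1+343/9657) = 9657/10000 ≈ 0.965700
step 2 [1y] zero: DF = P = 4779/5000 ≈ 0.955800
step 3 [1.5y] swap r/2=152/5691: DF=(1 − 152/5691·(0.965700+0.955800))/(1+152/5691) = 231/250 ≈ 0.924000
step 4 [2y] swap r/2=1066/37389: DF=(1 − 1066/37389·(0.965700+0.955800+0.924000))/(1+1066/37389) = 4467/5000 ≈ 0.893400
step 5 [2.5y] swap r/2=1215/46174: DF=(1 − 1215/46174·(0.965700+0.955800+0.924000+0.893400))/(1+1215/46174) = 1757/2000 ≈ 0.878500

1 1/2 9657/10000
2 1 4779/5000
3 3/2 231/250
4 2 4467/5000
5 5/2 1757/2000
s(1.5y) = (1/(231/250) − 1)/(3/2) = 38/693 ≈ 5.4834%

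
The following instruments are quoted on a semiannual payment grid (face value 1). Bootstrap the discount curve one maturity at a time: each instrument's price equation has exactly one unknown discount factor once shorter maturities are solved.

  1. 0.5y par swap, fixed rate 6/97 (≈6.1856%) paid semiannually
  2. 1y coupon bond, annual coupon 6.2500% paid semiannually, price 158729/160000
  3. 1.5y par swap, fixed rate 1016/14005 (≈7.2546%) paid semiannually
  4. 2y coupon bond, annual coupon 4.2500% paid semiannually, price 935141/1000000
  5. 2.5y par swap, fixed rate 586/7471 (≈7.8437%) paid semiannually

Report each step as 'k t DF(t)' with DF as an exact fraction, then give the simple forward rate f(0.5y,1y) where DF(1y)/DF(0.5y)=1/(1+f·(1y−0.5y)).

step 1 [0.5y] swap r/2=3/97: DF=(1 − 3/97·(0))/(1+3/97) = 97/100 ≈ 0.970000
step 2 [1y] bond c/2=1/32: DF=(158729/160000 − 1/32·(0.970000))/(1+1/32) = 4663/5000 ≈ 0.932600
step 3 [1.5y] swap r/2=508/14005: DF=(1 − 508/14005·(0.970000+0.932600))/(1+508/14005) = 1123/1250 ≈ 0.898400
step 4 [2y] bond c/2=17/800: DF=(935141/1000000 − 17/800·(0.970000+0.932600+0.898400))/(1+17/800) = 4287/5000 ≈ 0.857400
step 5 [2.5y] swap r/2=293/7471: DF=(1 − 293/7471·(0.970000+0.932600+0.898400+0.857400))/(1+293/7471) = 4121/5000 ≈ 0.824200

1 1/2 97/100
2 1 4663/5000
3 3/2 1123/1250
4 2 4287/5000
5 5/2 4121/5000
f(0.5y,1y) = ((97/100)/(4663/5000) − 1)/(1/2) = 374/4663 ≈ 8.0206%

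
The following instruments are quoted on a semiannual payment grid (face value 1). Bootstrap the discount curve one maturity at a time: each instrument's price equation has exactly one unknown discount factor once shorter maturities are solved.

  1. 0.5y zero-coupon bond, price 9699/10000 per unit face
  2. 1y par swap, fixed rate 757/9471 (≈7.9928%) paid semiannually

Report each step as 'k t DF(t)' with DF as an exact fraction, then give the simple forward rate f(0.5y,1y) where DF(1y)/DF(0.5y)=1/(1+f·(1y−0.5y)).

step 1 [0.5y] zero: DF = P = 9699/10000 ≈ 0.969900
step 2 [1y] swap r/2=757/18942: DF=(1 − 757/18942·(0.969900))/(1+757/18942) = 9243/10000 ≈ 0.924300

1 1/2 9699/10000
2 1 9243/10000
f(0.5y,1y) = ((9699/10000)/(9243/10000) − 1)/(1/2) = 304/3081 ≈ 9.8669%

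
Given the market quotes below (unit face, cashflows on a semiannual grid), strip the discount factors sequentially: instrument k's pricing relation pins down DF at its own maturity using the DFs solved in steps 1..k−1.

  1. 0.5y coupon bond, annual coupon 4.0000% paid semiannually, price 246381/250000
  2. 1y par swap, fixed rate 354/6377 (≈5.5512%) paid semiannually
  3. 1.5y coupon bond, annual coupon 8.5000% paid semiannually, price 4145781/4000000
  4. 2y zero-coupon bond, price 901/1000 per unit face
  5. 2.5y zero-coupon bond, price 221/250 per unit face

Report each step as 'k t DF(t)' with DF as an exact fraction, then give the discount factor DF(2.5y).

step 1 [0.5y] bond c/2=1/50: DF=(246381/250000 − 1/50·(0))/(1+1/50) = 4831/5000 ≈ 0.966200
step 2 [1y] swap r/2=177/6377: DF=(1 − 177/6377·(0.966200))/(1+177/6377) = 9469/10000 ≈ 0.946900
step 3 [1.5y] bond c/2=17/400: DF=(4145781/4000000 − 17/400·(0.966200+0.946900))/(1+17/400) = 4581/5000 ≈ 0.916200
step 4 [2y] zero: DF = P = 901/1000 ≈ 0.901000
step 5 [2.5y] zero: DF = P = 221/250 ≈ 0.884000

1 1/2 4831/5000
2 1 9469/10000
3 3/2 4581/5000
4 2 901/1000
5 5/2 221/250
DF(2.5y) = 221/250 ≈ 0.884000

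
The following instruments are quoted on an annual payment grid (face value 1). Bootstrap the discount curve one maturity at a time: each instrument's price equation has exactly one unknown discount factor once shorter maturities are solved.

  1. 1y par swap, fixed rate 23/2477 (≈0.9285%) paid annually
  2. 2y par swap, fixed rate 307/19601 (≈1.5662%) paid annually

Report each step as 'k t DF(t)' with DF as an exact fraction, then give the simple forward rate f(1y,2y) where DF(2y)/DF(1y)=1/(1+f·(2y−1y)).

1 1 2477/2500
2 2 9693/10000
f(1y,2y) = ((2477/2500)/(9693/10000) − 1)/(1) = 215/9693 ≈ 2.2181%

step 1 [1y] swap r/1=23/2477: DF=(1 − 23/2477·(0))/(1+23/2477) = 2477/2500 ≈ 0.990800
step 2 [2y] swap r/1=307/19601: DF=(1 − 307/19601·(0.990800))/(1+307/19601) = 9693/10000 ≈ 0.969300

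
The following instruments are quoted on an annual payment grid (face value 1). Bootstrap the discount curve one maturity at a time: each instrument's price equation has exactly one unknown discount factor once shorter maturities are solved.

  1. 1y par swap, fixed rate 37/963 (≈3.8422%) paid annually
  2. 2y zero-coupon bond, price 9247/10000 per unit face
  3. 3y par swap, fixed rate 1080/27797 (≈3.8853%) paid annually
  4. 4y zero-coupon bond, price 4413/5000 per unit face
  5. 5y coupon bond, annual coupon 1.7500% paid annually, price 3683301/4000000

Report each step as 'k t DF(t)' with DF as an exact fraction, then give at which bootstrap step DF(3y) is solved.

step 1 [1y] swap r/1=37/963: DF=(1 − 37/963·(0))/(1+37/963) = 963/1000 ≈ 0.963000
step 2 [2y] zero: DF = P = 9247/10000 ≈ 0.924700
step 3 [3y] swap r/1=1080/27797: DF=(1 − 1080/27797·(0.963000+0.924700))/(1+1080/27797) = 223/250 ≈ 0.892000
step 4 [4y] zero: DF = P = 4413/5000 ≈ 0.882600
step 5 [5y] bond c/1=7/400: DF=(3683301/4000000 − 7/400·(0.963000+0.924700+0.892000+0.882600))/(1+7/400) = 421/500 ≈ 0.842000

1 1 963/1000
2 2 9247/10000
3 3 223/250
4 4 4413/5000
5 5 421/500
DF(3y) is solved at step 3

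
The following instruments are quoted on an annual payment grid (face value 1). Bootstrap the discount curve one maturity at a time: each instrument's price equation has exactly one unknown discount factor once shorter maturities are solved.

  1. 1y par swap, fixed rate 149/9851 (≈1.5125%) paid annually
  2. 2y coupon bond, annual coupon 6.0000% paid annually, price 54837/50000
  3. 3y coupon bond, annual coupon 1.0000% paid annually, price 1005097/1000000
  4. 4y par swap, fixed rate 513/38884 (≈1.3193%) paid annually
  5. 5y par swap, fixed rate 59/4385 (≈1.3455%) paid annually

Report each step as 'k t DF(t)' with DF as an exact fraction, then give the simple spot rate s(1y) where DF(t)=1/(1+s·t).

step 1 [1y] swap r/1=149/9851: DF=(1 − 149/9851·(0))/(1+149/9851) = 9851/10000 ≈ 0.985100
step 2 [2y] bond c/1=3/50: DF=(54837/50000 − 3/50·(0.985100))/(1+3/50) = 9789/10000 ≈ 0.978900
step 3 [3y] bond c/1=1/100: DF=(1005097/1000000 − 1/100·(0.985100+0.978900))/(1+1/100) = 9757/10000 ≈ 0.975700
step 4 [4y] swap r/1=513/38884: DF=(1 − 513/38884·(0.985100+0.978900+0.975700))/(1+513/38884) = 9487/10000 ≈ 0.948700
step 5 [5y] swap r/1=59/4385: DF=(1 − 59/4385·(0.985100+0.978900+0.975700+0.948700))/(1+59/4385) = 9351/10000 ≈ 0.935100

1 1 9851/10000
2 2 9789/10000
3 3 9757/10000
4 4 9487/10000
5 5 9351/10000
s(1y) = (1/(9851/10000) − 1)/(1) = 149/9851 ≈ 1.5125%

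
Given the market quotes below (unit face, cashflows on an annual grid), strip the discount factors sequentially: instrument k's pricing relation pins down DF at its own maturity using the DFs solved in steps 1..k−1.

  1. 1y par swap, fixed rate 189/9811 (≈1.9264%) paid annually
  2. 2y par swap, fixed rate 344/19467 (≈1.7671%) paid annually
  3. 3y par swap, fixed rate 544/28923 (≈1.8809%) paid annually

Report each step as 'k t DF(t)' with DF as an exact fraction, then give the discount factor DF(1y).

step 1 [1y] swap r/1=189/9811: DF=(1 − 189/9811·(0))/(1+189/9811) = 9811/10000 ≈ 0.981100
step 2 [2y] swap r/1=344/19467: DF=(1 − 344/19467·(0.981100))/(1+344/19467) = 1207/1250 ≈ 0.965600
step 3 [3y] swap r/1=544/28923: DF=(1 − 544/28923·(0.981100+0.965600))/(1+544/28923) = 591/625 ≈ 0.945600

1 1 9811/10000
2 2 1207/1250
3 3 591/625
DF(1y) = 9811/10000 ≈ 0.981100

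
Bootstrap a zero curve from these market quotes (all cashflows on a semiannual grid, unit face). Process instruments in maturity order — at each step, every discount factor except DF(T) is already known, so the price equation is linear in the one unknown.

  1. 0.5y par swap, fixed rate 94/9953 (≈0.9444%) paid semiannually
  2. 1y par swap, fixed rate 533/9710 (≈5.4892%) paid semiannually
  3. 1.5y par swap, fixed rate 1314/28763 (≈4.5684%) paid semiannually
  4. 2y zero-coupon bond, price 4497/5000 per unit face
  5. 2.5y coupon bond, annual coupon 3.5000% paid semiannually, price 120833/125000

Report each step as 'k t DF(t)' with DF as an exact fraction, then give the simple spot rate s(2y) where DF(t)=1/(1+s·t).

step 1 [0.5y] swap r/2=47/9953: DF=(1 − 47/9953·(0))/(1+47/9953) = 9953/10000 ≈ 0.995300
step 2 [1y] swap r/2=533/19420: DF=(1 − 533/19420·(0.995300))/(1+533/19420) = 9467/10000 ≈ 0.946700
step 3 [1.5y] swap r/2=657/28763: DF=(1 − 657/28763·(0.995300+0.946700))/(1+657/28763) = 9343/10000 ≈ 0.934300
step 4 [2y] zero: DF = P = 4497/5000 ≈ 0.899400
step 5 [2.5y] bond c/2=7/400: DF=(120833/125000 − 7/400·(0.995300+0.946700+0.934300+0.899400))/(1+7/400) = 8851/10000 ≈ 0.885100

1 1/2 9953/10000
2 1 9467/10000
3 3/2 9343/10000
4 2 4497/5000
5 5/2 8851/10000
s(2y) = (1/(4497/5000) − 1)/(2) = 503/8994 ≈ 5.5926%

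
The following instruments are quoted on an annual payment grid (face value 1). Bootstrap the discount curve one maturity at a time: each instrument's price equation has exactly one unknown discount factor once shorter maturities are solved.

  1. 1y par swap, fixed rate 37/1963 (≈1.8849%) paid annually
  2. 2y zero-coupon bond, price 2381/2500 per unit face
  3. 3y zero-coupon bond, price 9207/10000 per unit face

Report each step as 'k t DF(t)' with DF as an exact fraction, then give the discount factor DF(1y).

step 1 [1y] swap r/1=37/1963: DF=(1 − 37/1963·(0))/(1+37/1963) = 1963/2000 ≈ 0.981500
step 2 [2y] zero: DF = P = 2381/2500 ≈ 0.952400
step 3 [3y] zero: DF = P = 9207/10000 ≈ 0.920700

1 1 1963/2000
2 2 2381/2500
3 3 9207/10000
DF(1y) = 1963/2000 ≈ 0.981500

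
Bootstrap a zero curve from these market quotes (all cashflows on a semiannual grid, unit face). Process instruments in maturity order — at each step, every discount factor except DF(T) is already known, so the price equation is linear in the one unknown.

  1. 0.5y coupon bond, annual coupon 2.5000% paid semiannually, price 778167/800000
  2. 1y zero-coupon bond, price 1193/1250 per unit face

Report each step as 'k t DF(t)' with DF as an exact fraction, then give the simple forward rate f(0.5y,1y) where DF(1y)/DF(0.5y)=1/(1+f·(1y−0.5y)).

1 1/2 9607/10000
2 1 1193/1250
f(0.5y,1y) = ((9607/10000)/(1193/1250) − 1)/(1/2) = 63/4772 ≈ 1.3202%

step 1 [0.5y] bond c/2=1/80: DF=(778167/800000 − 1/80·(0))/(1+1/80) = 9607/10000 ≈ 0.960700
step 2 [1y] zero: DF = P = 1193/1250 ≈ 0.954400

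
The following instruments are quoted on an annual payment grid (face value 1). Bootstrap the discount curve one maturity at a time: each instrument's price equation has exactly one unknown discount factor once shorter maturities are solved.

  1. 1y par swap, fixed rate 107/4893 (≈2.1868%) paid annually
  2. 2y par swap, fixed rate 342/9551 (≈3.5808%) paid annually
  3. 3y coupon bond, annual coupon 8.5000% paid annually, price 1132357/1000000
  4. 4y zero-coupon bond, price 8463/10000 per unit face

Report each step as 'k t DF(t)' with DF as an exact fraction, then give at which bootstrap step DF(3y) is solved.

1 1 4893/5000
2 2 2329/2500
3 3 447/500
4 4 8463/10000
DF(3y) is solved at step 3

step 1 [1y] swap r/1=107/4893: DF=(1 − 107/4893·(0))/(1+107/4893) = 4893/5000 ≈ 0.978600
step 2 [2y] swap r/1=342/9551: DF=(1 − 342/9551·(0.978600))/(1+342/9551) = 2329/2500 ≈ 0.931600
step 3 [3y] bond c/1=17/200: DF=(1132357/1000000 − 17/200·(0.978600+0.931600))/(1+17/200) = 447/500 ≈ 0.894000
step 4 [4y] zero: DF = P = 8463/10000 ≈ 0.846300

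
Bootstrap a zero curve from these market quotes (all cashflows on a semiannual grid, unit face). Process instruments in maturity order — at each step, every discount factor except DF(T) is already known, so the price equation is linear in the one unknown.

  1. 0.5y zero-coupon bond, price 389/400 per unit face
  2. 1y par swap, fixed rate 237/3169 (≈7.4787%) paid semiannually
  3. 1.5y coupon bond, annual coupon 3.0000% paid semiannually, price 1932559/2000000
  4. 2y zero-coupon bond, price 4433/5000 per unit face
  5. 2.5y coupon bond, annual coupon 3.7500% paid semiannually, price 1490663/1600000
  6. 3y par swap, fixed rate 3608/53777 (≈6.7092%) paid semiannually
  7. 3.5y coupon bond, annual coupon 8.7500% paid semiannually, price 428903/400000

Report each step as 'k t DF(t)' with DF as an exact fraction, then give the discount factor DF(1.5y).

1 1/2 389/400
2 1 9289/10000
3 3/2 9239/10000
4 2 4433/5000
5 5/2 4231/5000
6 3 2049/2500
7 7/2 8019/10000
DF(1.5y) = 9239/10000 ≈ 0.923900

step 1 [0.5y] zero: DF = P = 389/400 ≈ 0.972500
step 2 [1y] swap r/2=237/6338: DF=(1 − 237/6338·(0.972500))/(1+237/6338) = 9289/10000 ≈ 0.928900
step 3 [1.5y] bond c/2=3/200: DF=(1932559/2000000 − 3/200·(0.972500+0.928900))/(1+3/200) = 9239/10000 ≈ 0.923900
step 4 [2y] zero: DF = P = 4433/5000 ≈ 0.886600
step 5 [2.5y] bond c/2=3/160: DF=(1490663/1600000 − 3/160·(0.972500+0.928900+0.923900+0.886600))/(1+3/160) = 4231/5000 ≈ 0.846200
step 6 [3y] swap r/2=1804/53777: DF=(1 − 1804/53777·(0.972500+0.928900+0.923900+0.886600+0.846200))/(1+1804/53777) = 2049/2500 ≈ 0.819600
step 7 [3.5y] bond c/2=7/160: DF=(428903/400000 − 7/160·(0.972500+0.928900+0.923900+0.886600+0.846200+0.819600))/(1+7/160) = 8019/10000 ≈ 0.801900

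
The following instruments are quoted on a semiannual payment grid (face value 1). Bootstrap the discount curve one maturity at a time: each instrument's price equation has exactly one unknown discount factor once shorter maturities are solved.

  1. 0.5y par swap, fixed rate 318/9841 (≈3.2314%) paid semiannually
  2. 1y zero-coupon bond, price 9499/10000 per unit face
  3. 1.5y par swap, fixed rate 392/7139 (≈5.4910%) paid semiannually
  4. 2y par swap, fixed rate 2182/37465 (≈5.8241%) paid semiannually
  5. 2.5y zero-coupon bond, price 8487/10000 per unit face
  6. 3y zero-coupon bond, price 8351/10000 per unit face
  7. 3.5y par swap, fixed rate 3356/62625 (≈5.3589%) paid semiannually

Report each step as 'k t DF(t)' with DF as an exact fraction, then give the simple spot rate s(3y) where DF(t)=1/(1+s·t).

1 1/2 9841/10000
2 1 9499/10000
3 3/2 576/625
4 2 8909/10000
5 5/2 8487/10000
6 3 8351/10000
7 7/2 4161/5000
s(3y) = (1/(8351/10000) − 1)/(3) = 1649/25053 ≈ 6.5820%

step 1 [0.5y] swap r/2=159/9841: DF=(1 − 159/9841·(0))/(1+159/9841) = 9841/10000 ≈ 0.984100
step 2 [1y] zero: DF = P = 9499/10000 ≈ 0.949900
step 3 [1.5y] swap r/2=196/7139: DF=(1 − 196/7139·(0.984100+0.949900))/(1+196/7139) = 576/625 ≈ 0.921600
step 4 [2y] swap r/2=1091/37465: DF=(1 − 1091/37465·(0.984100+0.949900+0.921600))/(1+1091/37465) = 8909/10000 ≈ 0.890900
step 5 [2.5y] zero: DF = P = 8487/10000 ≈ 0.848700
step 6 [3y] zero: DF = P = 8351/10000 ≈ 0.835100
step 7 [3.5y] swap r/2=1678/62625: DF=(1 − 1678/62625·(0.984100+0.949900+0.921600+0.890900+0.848700+0.835100))/(1+1678/62625) = 4161/5000 ≈ 0.832200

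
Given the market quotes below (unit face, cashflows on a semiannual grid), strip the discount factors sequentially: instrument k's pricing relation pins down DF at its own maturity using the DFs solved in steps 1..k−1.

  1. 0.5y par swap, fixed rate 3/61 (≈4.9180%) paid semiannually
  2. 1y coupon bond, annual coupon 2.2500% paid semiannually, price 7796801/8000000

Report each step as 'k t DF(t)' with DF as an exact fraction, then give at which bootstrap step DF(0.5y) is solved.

1 1/2 122/125
2 1 9529/10000
DF(0.5y) is solved at step 1

step 1 [0.5y] swap r/2=3/122: DF=(1 − 3/122·(0))/(1+3/122) = 122/125 ≈ 0.976000
step 2 [1y] bond c/2=9/800: DF=(7796801/8000000 − 9/800·(0.976000))/(1+9/800) = 9529/10000 ≈ 0.952900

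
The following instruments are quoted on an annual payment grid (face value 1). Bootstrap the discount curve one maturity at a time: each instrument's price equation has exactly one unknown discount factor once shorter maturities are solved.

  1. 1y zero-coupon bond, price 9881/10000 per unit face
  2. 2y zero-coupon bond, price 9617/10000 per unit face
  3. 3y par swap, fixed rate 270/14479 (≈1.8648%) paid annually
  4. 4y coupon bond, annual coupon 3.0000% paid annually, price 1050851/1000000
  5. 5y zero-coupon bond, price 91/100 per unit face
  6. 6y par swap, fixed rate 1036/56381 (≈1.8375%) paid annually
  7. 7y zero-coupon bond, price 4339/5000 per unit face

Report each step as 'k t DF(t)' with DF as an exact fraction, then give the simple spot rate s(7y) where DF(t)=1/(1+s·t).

1 1 9881/10000
2 2 9617/10000
3 3 473/500
4 4 9359/10000
5 5 91/100
6 6 2241/2500
7 7 4339/5000
s(7y) = (1/(4339/5000) − 1)/(7) = 661/30373 ≈ 2.1763%

step 1 [1y] zero: DF = P = 9881/10000 ≈ 0.988100
step 2 [2y] zero: DF = P = 9617/10000 ≈ 0.961700
step 3 [3y] swap r/1=270/14479: DF=(1 − 270/14479·(0.988100+0.961700))/(1+270/14479) = 473/500 ≈ 0.946000
step 4 [4y] bond c/1=3/100: DF=(1050851/1000000 − 3/100·(0.988100+0.961700+0.946000))/(1+3/100) = 9359/10000 ≈ 0.935900
step 5 [5y] zero: DF = P = 91/100 ≈ 0.910000
step 6 [6y] swap r/1=1036/56381: DF=(1 − 1036/56381·(0.988100+0.961700+0.946000+0.935900+0.910000))/(1+1036/56381) = 2241/2500 ≈ 0.896400
step 7 [7y] zero: DF = P = 4339/5000 ≈ 0.867800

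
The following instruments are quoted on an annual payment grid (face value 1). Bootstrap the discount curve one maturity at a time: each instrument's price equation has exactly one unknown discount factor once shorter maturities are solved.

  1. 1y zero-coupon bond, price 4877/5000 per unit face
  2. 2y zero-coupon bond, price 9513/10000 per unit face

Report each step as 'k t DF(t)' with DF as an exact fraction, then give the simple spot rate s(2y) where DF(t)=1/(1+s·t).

step 1 [1y] zero: DF = P = 4877/5000 ≈ 0.975400
step 2 [2y] zero: DF = P = 9513/10000 ≈ 0.951300

1 1 4877/5000
2 2 9513/10000
s(2y) = (1/(9513/10000) − 1)/(2) = 487/19026 ≈ 2.5597%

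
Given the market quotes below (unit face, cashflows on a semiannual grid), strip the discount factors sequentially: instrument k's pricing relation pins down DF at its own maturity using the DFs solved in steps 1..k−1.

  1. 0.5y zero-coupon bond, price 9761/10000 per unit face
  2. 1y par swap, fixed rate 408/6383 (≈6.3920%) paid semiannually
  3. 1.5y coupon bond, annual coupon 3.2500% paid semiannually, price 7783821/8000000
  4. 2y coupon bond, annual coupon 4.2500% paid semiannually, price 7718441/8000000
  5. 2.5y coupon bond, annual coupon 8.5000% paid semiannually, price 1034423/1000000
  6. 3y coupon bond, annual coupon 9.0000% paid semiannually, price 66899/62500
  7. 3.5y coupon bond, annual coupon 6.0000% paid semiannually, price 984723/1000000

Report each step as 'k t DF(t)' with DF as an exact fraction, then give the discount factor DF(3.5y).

step 1 [0.5y] zero: DF = P = 9761/10000 ≈ 0.976100
step 2 [1y] swap r/2=204/6383: DF=(1 − 204/6383·(0.976100))/(1+204/6383) = 2347/2500 ≈ 0.938800
step 3 [1.5y] bond c/2=13/800: DF=(7783821/8000000 − 13/800·(0.976100+0.938800))/(1+13/800) = 2317/2500 ≈ 0.926800
step 4 [2y] bond c/2=17/800: DF=(7718441/8000000 − 17/800·(0.976100+0.938800+0.926800))/(1+17/800) = 1107/1250 ≈ 0.885600
step 5 [2.5y] bond c/2=17/400: DF=(1034423/1000000 − 17/400·(0.976100+0.938800+0.926800+0.885600))/(1+17/400) = 8403/10000 ≈ 0.840300
step 6 [3y] bond c/2=9/200: DF=(66899/62500 − 9/200·(0.976100+0.938800+0.926800+0.885600+0.840300))/(1+9/200) = 2069/2500 ≈ 0.827600
step 7 [3.5y] bond c/2=3/100: DF=(984723/1000000 − 3/100·(0.976100+0.938800+0.926800+0.885600+0.840300+0.827600))/(1+3/100) = 7989/10000 ≈ 0.798900

1 1/2 9761/10000
2 1 2347/2500
3 3/2 2317/2500
4 2 1107/1250
5 5/2 8403/10000
6 3 2069/2500
7 7/2 7989/10000
DF(3.5y) = 7989/10000 ≈ 0.798900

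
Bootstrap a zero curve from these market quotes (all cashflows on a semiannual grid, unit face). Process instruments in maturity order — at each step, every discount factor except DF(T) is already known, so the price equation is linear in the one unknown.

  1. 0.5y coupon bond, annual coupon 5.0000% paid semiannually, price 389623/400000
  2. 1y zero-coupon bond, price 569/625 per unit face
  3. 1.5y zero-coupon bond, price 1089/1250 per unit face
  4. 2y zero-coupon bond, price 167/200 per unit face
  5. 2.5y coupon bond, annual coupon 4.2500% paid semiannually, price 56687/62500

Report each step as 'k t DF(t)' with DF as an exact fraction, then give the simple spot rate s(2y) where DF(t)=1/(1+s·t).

1 1/2 9503/10000
2 1 569/625
3 3/2 1089/1250
4 2 167/200
5 5/2 8139/10000
s(2y) = (1/(167/200) − 1)/(2) = 33/334 ≈ 9.8802%

step 1 [0.5y] bond c/2=1/40: DF=(389623/400000 − 1/40·(0))/(1+1/40) = 9503/10000 ≈ 0.950300
step 2 [1y] zero: DF = P = 569/625 ≈ 0.910400
step 3 [1.5y] zero: DF = P = 1089/1250 ≈ 0.871200
step 4 [2y] zero: DF = P = 167/200 ≈ 0.835000
step 5 [2.5y] bond c/2=17/800: DF=(56687/62500 − 17/800·(0.950300+0.910400+0.871200+0.835000))/(1+17/800) = 8139/10000 ≈ 0.813900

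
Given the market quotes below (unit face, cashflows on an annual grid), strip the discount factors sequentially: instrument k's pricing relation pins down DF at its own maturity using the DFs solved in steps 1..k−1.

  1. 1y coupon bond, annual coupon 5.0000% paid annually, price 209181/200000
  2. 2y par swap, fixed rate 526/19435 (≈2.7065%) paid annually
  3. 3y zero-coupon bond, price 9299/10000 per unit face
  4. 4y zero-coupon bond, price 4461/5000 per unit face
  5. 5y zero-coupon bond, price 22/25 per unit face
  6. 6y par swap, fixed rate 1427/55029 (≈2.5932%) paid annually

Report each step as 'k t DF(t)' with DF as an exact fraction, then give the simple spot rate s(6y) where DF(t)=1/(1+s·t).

step 1 [1y] bond c/1=1/20: DF=(209181/200000 − 1/20·(0))/(1+1/20) = 9961/10000 ≈ 0.996100
step 2 [2y] swap r/1=526/19435: DF=(1 − 526/19435·(0.996100))/(1+526/19435) = 4737/5000 ≈ 0.947400
step 3 [3y] zero: DF = P = 9299/10000 ≈ 0.929900
step 4 [4y] zero: DF = P = 4461/5000 ≈ 0.892200
step 5 [5y] zero: DF = P = 22/25 ≈ 0.880000
step 6 [6y] swap r/1=1427/55029: DF=(1 − 1427/55029·(0.996100+0.947400+0.929900+0.892200+0.880000))/(1+1427/55029) = 8573/10000 ≈ 0.857300

1 1 9961/10000
2 2 4737/5000
3 3 9299/10000
4 4 4461/5000
5 5 22/25
6 6 8573/10000
s(6y) = (1/(8573/10000) − 1)/(6) = 1427/51438 ≈ 2.7742%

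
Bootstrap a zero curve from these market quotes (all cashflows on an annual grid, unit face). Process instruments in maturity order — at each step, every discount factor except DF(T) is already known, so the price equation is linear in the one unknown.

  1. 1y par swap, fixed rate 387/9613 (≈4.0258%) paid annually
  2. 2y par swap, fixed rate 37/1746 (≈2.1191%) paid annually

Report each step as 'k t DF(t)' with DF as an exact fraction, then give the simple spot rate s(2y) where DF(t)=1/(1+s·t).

step 1 [1y] swap r/1=387/9613: DF=(1 − 387/9613·(0))/(1+387/9613) = 9613/10000 ≈ 0.961300
step 2 [2y] swap r/1=37/1746: DF=(1 − 37/1746·(0.961300))/(1+37/1746) = 9593/10000 ≈ 0.959300

1 1 9613/10000
2 2 9593/10000
s(2y) = (1/(9593/10000) − 1)/(2) = 407/19186 ≈ 2.1213%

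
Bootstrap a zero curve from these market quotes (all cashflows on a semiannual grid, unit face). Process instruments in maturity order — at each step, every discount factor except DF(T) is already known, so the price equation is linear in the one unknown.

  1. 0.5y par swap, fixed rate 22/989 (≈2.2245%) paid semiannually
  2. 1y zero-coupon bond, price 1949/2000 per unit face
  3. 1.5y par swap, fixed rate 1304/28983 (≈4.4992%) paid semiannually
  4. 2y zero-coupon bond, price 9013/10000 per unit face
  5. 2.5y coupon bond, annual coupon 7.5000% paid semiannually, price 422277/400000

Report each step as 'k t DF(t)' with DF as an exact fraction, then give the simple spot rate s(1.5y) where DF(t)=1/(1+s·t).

step 1 [0.5y] swap r/2=11/989: DF=(1 − 11/989·(0))/(1+11/989) = 989/1000 ≈ 0.989000
step 2 [1y] zero: DF = P = 1949/2000 ≈ 0.974500
step 3 [1.5y] swap r/2=652/28983: DF=(1 − 652/28983·(0.989000+0.974500))/(1+652/28983) = 2337/2500 ≈ 0.934800
step 4 [2y] zero: DF = P = 9013/10000 ≈ 0.901300
step 5 [2.5y] bond c/2=3/80: DF=(422277/400000 − 3/80·(0.989000+0.974500+0.934800+0.901300))/(1+3/80) = 4401/5000 ≈ 0.880200

1 1/2 989/1000
2 1 1949/2000
3 3/2 2337/2500
4 2 9013/10000
5 5/2 4401/5000
s(1.5y) = (1/(2337/2500) − 1)/(3/2) = 326/7011 ≈ 4.6498%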